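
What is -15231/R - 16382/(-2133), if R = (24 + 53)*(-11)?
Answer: 46363277/1806651 ≈ 25.663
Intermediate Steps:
R = -847 (R = 77*(-11) = -847)
-15231/R - 16382/(-2133) = -15231/(-847) - 16382/(-2133) = -15231*(-1/847) - 16382*(-1/2133) = 15231/847 + 16382/2133 = 46363277/1806651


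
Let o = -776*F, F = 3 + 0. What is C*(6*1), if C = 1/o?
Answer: -1/388 ≈ -0.0025773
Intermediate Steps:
F = 3
o = -2328 (o = -776*3 = -2328)
C = -1/2328 (C = 1/(-2328) = -1/2328 ≈ -0.00042955)
C*(6*1) = -1/388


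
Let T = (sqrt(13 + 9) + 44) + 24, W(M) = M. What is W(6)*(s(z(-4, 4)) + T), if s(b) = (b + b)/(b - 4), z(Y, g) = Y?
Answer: 414 + 6*sqrt(22) ≈ 442.14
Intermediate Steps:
s(b) = 2*b/(-4 + b) (s(b) = (2*b)/(-4 + b) = 2*b/(-4 + b))
T = 68 + sqrt(22) (T = (sqrt(22) + 44) + 24 = (44 + sqrt(22)) + 24 = 68 + sqrt(22) ≈ 72.690)
W(6)*(s(z(-4, 4)) + T) = 6*(2*(-4)/(-4 - 4) + (68 + sqrt(22))) = 6*(2*(-4)/(-8) + (68 + sqrt(22))) = 6*(2*(-4)*(-1/8) + (68 + sqrt(22))) = 6*(1 + (68 + sqrt(22))) = 6*(69 + sqrt(22)) = 414 + 6*sqrt(22)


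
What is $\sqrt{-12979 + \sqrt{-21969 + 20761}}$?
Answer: $\sqrt{-12979 + 2 i \sqrt{302}} \approx 0.1525 + 113.93 i$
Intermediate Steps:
$\sqrt{-12979 + \sqrt{-21969 + 20761}} = \sqrt{-12979 + \sqrt{-1208}} = \sqrt{-12979 + 2 i \sqrt{302}}$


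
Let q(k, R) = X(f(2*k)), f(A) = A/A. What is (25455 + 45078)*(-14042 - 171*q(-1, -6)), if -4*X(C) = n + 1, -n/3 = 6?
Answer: -4166736975/4 ≈ -1.0417e+9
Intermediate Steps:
n = -18 (n = -3*6 = -18)
f(A) = 1
X(C) = 17/4 (X(C) = -(-18 + 1)/4 = -¼*(-17) = 17/4)
q(k, R) = 17/4
(25455 + 45078)*(-14042 - 171*q(-1, -6)) = (25455 + 45078)*(-14042 - 171*17/4) = 70533*(-14042 - 2907/4) = 70533*(-59075/4) = -4166736975/4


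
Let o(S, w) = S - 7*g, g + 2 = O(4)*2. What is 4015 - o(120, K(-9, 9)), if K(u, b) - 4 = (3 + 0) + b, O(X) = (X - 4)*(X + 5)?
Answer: 3881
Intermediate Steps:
O(X) = (-4 + X)*(5 + X)
g = -2 (g = -2 + (-20 + 4 + 4**2)*2 = -2 + (-20 + 4 + 16)*2 = -2 + 0*2 = -2 + 0 = -2)
K(u, b) = 7 + b (K(u, b) = 4 + ((3 + 0) + b) = 4 + (3 + b) = 7 + b)
o(S, w) = 14 + S (o(S, w) = S - 7*(-2) = S + 14 = 14 + S)
4015 - o(120, K(-9, 9)) = 4015 - (14 + 120) = 4015 - 1*134 = 4015 - 134 = 3881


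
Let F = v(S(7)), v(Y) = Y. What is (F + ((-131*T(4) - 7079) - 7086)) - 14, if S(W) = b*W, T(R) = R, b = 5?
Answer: -14668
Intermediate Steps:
S(W) = 5*W
F = 35 (F = 5*7 = 35)
(F + ((-131*T(4) - 7079) - 7086)) - 14 = (35 + ((-131*4 - 7079) - 7086)) - 14 = (35 + ((-524 - 7079) - 7086)) - 14 = (35 + (-7603 - 7086)) - 14 = (35 - 14689) - 14 = -14654 - 14 = -14668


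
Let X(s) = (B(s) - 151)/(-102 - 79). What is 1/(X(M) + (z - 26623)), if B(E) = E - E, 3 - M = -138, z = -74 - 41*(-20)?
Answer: -181/4683586 ≈ -3.8646e-5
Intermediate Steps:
z = 746 (z = -74 + 820 = 746)
M = 141 (M = 3 - 1*(-138) = 3 + 138 = 141)
B(E) = 0
X(s) = 151/181 (X(s) = (0 - 151)/(-102 - 79) = -151/(-181) = -151*(-1/181) = 151/181)
1/(X(M) + (z - 26623)) = 1/(151/181 + (746 - 26623)) = 1/(151/181 - 25877) = 1/(-4683586/181) = -181/4683586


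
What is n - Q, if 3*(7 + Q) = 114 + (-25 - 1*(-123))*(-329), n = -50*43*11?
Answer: -38801/3 ≈ -12934.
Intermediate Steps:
n = -23650 (n = -2150*11 = -23650)
Q = -32149/3 (Q = -7 + (114 + (-25 - 1*(-123))*(-329))/3 = -7 + (114 + (-25 + 123)*(-329))/3 = -7 + (114 + 98*(-329))/3 = -7 + (114 - 32242)/3 = -7 + (⅓)*(-32128) = -7 - 32128/3 = -32149/3 ≈ -10716.)
n - Q = -23650 - 1*(-32149/3) = -23650 + 32149/3 = -38801/3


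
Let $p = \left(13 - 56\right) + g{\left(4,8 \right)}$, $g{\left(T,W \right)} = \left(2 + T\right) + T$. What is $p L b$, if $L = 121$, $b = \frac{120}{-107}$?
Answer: $\frac{479160}{107} \approx 4478.1$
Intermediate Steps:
$g{\left(T,W \right)} = 2 + 2 T$
$b = - \frac{120}{107}$ ($b = 120 \left(- \frac{1}{107}\right) = - \frac{120}{107} \approx -1.1215$)
$p = -33$ ($p = \left(13 - 56\right) + \left(2 + 2 \cdot 4\right) = -43 + \left(2 + 8\right) = -43 + 10 = -33$)
$p L b = \left(-33\right) 121 \left(- \frac{120}{107}\right) = \left(-3993\right) \left(- \frac{120}{107}\right) = \frac{479160}{107}$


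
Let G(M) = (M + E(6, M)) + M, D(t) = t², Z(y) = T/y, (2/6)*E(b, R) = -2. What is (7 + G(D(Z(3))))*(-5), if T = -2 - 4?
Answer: -45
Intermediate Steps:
E(b, R) = -6 (E(b, R) = 3*(-2) = -6)
T = -6
Z(y) = -6/y
G(M) = -6 + 2*M (G(M) = (M - 6) + M = (-6 + M) + M = -6 + 2*M)
(7 + G(D(Z(3))))*(-5) = (7 + (-6 + 2*(-6/3)²))*(-5) = (7 + (-6 + 2*(-6*⅓)²))*(-5) = (7 + (-6 + 2*(-2)²))*(-5) = (7 + (-6 + 2*4))*(-5) = (7 + (-6 + 8))*(-5) = (7 + 2)*(-5) = 9*(-5) = -45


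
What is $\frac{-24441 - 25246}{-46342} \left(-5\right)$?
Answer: $- \frac{248435}{46342} \approx -5.3609$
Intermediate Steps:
$\frac{-24441 - 25246}{-46342} \left(-5\right) = \left(-24441 - 25246\right) \left(- \frac{1}{46342}\right) \left(-5\right) = \left(-49687\right) \left(- \frac{1}{46342}\right) \left(-5\right) = \frac{49687}{46342} \left(-5\right) = - \frac{248435}{46342}$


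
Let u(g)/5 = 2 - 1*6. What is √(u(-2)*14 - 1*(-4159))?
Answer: 3*√431 ≈ 62.282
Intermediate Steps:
u(g) = -20 (u(g) = 5*(2 - 1*6) = 5*(2 - 6) = 5*(-4) = -20)
√(u(-2)*14 - 1*(-4159)) = √(-20*14 - 1*(-4159)) = √(-280 + 4159) = √3879 = 3*√431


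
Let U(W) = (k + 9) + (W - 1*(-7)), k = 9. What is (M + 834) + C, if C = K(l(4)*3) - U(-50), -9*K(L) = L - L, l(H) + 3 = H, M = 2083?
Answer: 2942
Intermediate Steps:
l(H) = -3 + H
U(W) = 25 + W (U(W) = (9 + 9) + (W - 1*(-7)) = 18 + (W + 7) = 18 + (7 + W) = 25 + W)
K(L) = 0 (K(L) = -(L - L)/9 = -1/9*0 = 0)
C = 25 (C = 0 - (25 - 50) = 0 - 1*(-25) = 0 + 25 = 25)
(M + 834) + C = (2083 + 834) + 25 = 2917 + 25 = 2942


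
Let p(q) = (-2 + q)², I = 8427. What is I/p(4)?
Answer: 8427/4 ≈ 2106.8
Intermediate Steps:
I/p(4) = 8427/(-2 + 4)² = 8427/2² = 8427/4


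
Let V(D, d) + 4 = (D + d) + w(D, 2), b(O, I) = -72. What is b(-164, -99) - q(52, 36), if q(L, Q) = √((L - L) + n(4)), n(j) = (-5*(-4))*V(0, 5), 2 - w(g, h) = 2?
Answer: -72 - 2*√5 ≈ -76.472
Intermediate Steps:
w(g, h) = 0 (w(g, h) = 2 - 1*2 = 2 - 2 = 0)
V(D, d) = -4 + D + d (V(D, d) = -4 + ((D + d) + 0) = -4 + (D + d) = -4 + D + d)
n(j) = 20 (n(j) = (-5*(-4))*(-4 + 0 + 5) = 20*1 = 20)
q(L, Q) = 2*√5 (q(L, Q) = √((L - L) + 20) = √(0 + 20) = √20 = 2*√5)
b(-164, -99) - q(52, 36) = -72 - 2*√5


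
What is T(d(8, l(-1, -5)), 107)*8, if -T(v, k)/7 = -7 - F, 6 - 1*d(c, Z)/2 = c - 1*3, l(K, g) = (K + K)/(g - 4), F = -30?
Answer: -1288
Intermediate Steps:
l(K, g) = 2*K/(-4 + g) (l(K, g) = (2*K)/(-4 + g) = 2*K/(-4 + g))
d(c, Z) = 18 - 2*c (d(c, Z) = 12 - 2*(c - 1*3) = 12 - 2*(c - 3) = 12 - 2*(-3 + c) = 12 + (6 - 2*c) = 18 - 2*c)
T(v, k) = -161 (T(v, k) = -7*(-7 - 1*(-30)) = -7*(-7 + 30) = -7*23 = -161)
T(d(8, l(-1, -5)), 107)*8 = -161*8 = -1288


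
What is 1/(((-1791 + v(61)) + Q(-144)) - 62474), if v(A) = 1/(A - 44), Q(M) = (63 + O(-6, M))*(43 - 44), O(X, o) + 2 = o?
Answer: -17/1091093 ≈ -1.5581e-5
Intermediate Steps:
O(X, o) = -2 + o
Q(M) = -61 - M (Q(M) = (63 + (-2 + M))*(43 - 44) = (61 + M)*(-1) = -61 - M)
v(A) = 1/(-44 + A)
1/(((-1791 + v(61)) + Q(-144)) - 62474) = 1/(((-1791 + 1/(-44 + 61)) + (-61 - 1*(-144))) - 62474) = 1/(((-1791 + 1/17) + (-61 + 144)) - 62474) = 1/(((-1791 + 1/17) + 83) - 62474) = 1/((-30446/17 + 83) - 62474) = 1/(-29035/17 - 62474) = 1/(-1091093/17) = -17/1091093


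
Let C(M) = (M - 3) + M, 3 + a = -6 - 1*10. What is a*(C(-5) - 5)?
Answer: 342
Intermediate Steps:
a = -19 (a = -3 + (-6 - 1*10) = -3 + (-6 - 10) = -3 - 16 = -19)
C(M) = -3 + 2*M (C(M) = (-3 + M) + M = -3 + 2*M)
a*(C(-5) - 5) = -19*((-3 + 2*(-5)) - 5) = -19*((-3 - 10) - 5) = -19*(-13 - 5) = -19*(-18) = 342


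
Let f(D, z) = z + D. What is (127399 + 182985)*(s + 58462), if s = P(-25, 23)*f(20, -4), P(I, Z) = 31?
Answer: 18299619872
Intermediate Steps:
f(D, z) = D + z
s = 496 (s = 31*(20 - 4) = 31*16 = 496)
(127399 + 182985)*(s + 58462) = (127399 + 182985)*(496 + 58462) = 310384*58958 = 18299619872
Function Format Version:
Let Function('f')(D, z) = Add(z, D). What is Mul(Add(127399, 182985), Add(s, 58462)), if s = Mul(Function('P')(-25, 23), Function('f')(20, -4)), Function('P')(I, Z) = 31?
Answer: 18299619872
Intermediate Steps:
Function('f')(D, z) = Add(D, z)
s = 496 (s = Mul(31, Add(20, -4)) = Mul(31, 16) = 496)
Mul(Add(127399, 182985), Add(s, 58462)) = Mul(Add(127399, 182985), Add(496, 58462)) = Mul(310384, 58958) = 18299619872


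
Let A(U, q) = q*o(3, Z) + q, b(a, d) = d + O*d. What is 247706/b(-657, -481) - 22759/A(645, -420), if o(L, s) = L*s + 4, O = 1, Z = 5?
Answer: -1029418121/4040400 ≈ -254.78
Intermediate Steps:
b(a, d) = 2*d (b(a, d) = d + 1*d = d + d = 2*d)
o(L, s) = 4 + L*s
A(U, q) = 20*q (A(U, q) = q*(4 + 3*5) + q = q*(4 + 15) + q = q*19 + q = 19*q + q = 20*q)
247706/b(-657, -481) - 22759/A(645, -420) = 247706/((2*(-481))) - 22759/(20*(-420)) = 247706/(-962) - 22759/(-8400) = 247706*(-1/962) - 22759*(-1/8400) = -123853/481 + 22759/8400 = -1029418121/4040400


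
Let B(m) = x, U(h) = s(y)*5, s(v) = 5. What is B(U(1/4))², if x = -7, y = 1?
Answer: 49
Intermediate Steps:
U(h) = 25 (U(h) = 5*5 = 25)
B(m) = -7
B(U(1/4))² = (-7)² = 49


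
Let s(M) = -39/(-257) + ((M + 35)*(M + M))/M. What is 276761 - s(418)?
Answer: 70894696/257 ≈ 2.7586e+5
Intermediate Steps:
s(M) = 18029/257 + 2*M (s(M) = -39*(-1/257) + ((35 + M)*(2*M))/M = 39/257 + (2*M*(35 + M))/M = 39/257 + (70 + 2*M) = 18029/257 + 2*M)
276761 - s(418) = 276761 - (18029/257 + 2*418) = 276761 - (18029/257 + 836) = 276761 - 1*232881/257 = 276761 - 232881/257 = 70894696/257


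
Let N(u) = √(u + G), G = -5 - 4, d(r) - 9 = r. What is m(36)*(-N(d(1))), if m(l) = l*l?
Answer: -1296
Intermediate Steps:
d(r) = 9 + r
G = -9
N(u) = √(-9 + u) (N(u) = √(u - 9) = √(-9 + u))
m(l) = l²
m(36)*(-N(d(1))) = 36²*(-√(-9 + (9 + 1))) = 1296*(-√(-9 + 10)) = 1296*(-√1) = 1296*(-1*1) = 1296*(-1) = -1296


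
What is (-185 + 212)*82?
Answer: 2214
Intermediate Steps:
(-185 + 212)*82 = 27*82 = 2214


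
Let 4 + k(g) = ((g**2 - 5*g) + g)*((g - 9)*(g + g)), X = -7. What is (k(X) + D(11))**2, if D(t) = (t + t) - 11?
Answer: 297735025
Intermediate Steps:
D(t) = -11 + 2*t (D(t) = 2*t - 11 = -11 + 2*t)
k(g) = -4 + 2*g*(-9 + g)*(g**2 - 4*g) (k(g) = -4 + ((g**2 - 5*g) + g)*((g - 9)*(g + g)) = -4 + (g**2 - 4*g)*((-9 + g)*(2*g)) = -4 + (g**2 - 4*g)*(2*g*(-9 + g)) = -4 + 2*g*(-9 + g)*(g**2 - 4*g))
(k(X) + D(11))**2 = ((-4 - 26*(-7)**3 + 2*(-7)**4 + 72*(-7)**2) + (-11 + 2*11))**2 = ((-4 - 26*(-343) + 2*2401 + 72*49) + (-11 + 22))**2 = ((-4 + 8918 + 4802 + 3528) + 11)**2 = (17244 + 11)**2 = 17255**2 = 297735025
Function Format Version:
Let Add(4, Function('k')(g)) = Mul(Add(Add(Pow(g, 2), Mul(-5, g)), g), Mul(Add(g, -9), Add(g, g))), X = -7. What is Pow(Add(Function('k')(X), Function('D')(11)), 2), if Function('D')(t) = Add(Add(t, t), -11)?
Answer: 297735025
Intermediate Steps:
Function('D')(t) = Add(-11, Mul(2, t)) (Function('D')(t) = Add(Mul(2, t), -11) = Add(-11, Mul(2, t)))
Function('k')(g) = Add(-4, Mul(2, g, Add(-9, g), Add(Pow(g, 2), Mul(-4, g)))) (Function('k')(g) = Add(-4, Mul(Add(Add(Pow(g, 2), Mul(-5, g)), g), Mul(Add(g, -9), Add(g, g)))) = Add(-4, Mul(Add(Pow(g, 2), Mul(-4, g)), Mul(Add(-9, g), Mul(2, g)))) = Add(-4, Mul(Add(Pow(g, 2), Mul(-4, g)), Mul(2, g, Add(-9, g)))) = Add(-4, Mul(2, g, Add(-9, g), Add(Pow(g, 2), Mul(-4, g)))))
Pow(Add(Function('k')(X), Function('D')(11)), 2) = Pow(Add(Add(-4, Mul(-26, Pow(-7, 3)), Mul(2, Pow(-7, 4)), Mul(72, Pow(-7, 2))), Add(-11, Mul(2, 11))), 2) = Pow(Add(Add(-4, Mul(-26, -343), Mul(2, 2401), Mul(72, 49)), Add(-11, 22)), 2) = Pow(Add(Add(-4, 8918, 4802, 3528), 11), 2) = Pow(Add(17244, 11), 2) = Pow(17255, 2) = 297735025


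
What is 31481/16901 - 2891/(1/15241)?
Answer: -744687284150/16901 ≈ -4.4062e+7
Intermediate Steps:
31481/16901 - 2891/(1/15241) = 31481*(1/16901) - 2891/1/15241 = 31481/16901 - 2891*15241 = 31481/16901 - 44061731 = -744687284150/16901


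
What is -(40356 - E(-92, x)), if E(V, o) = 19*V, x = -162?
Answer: -42104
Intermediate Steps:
-(40356 - E(-92, x)) = -(40356 - 19*(-92)) = -(40356 - 1*(-1748)) = -(40356 + 1748) = -1*42104 = -42104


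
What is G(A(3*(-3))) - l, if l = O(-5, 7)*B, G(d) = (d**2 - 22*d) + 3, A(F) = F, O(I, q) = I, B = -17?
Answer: 197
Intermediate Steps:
G(d) = 3 + d**2 - 22*d
l = 85 (l = -5*(-17) = 85)
G(A(3*(-3))) - l = (3 + (3*(-3))**2 - 66*(-3)) - 1*85 = (3 + (-9)**2 - 22*(-9)) - 85 = (3 + 81 + 198) - 85 = 282 - 85 = 197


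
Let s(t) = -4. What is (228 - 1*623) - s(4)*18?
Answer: -323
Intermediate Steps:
(228 - 1*623) - s(4)*18 = (228 - 1*623) - (-4)*18 = (228 - 623) - 1*(-72) = -395 + 72 = -323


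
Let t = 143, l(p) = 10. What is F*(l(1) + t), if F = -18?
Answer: -2754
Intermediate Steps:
F*(l(1) + t) = -18*(10 + 143) = -18*153 = -2754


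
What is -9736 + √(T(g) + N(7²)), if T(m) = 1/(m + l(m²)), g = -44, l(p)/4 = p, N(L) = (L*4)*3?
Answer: -9736 + √348625277/770 ≈ -9711.8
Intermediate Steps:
N(L) = 12*L (N(L) = (4*L)*3 = 12*L)
l(p) = 4*p
T(m) = 1/(m + 4*m²)
-9736 + √(T(g) + N(7²)) = -9736 + √(1/((-44)*(1 + 4*(-44))) + 12*7²) = -9736 + √(-1/(44*(1 - 176)) + 12*49) = -9736 + √(-1/44/(-175) + 588) = -9736 + √(-1/44*(-1/175) + 588) = -9736 + √(1/7700 + 588) = -9736 + √(4527601/7700) = -9736 + √348625277/770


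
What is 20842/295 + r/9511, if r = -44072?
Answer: 185227022/2805745 ≈ 66.017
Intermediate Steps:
20842/295 + r/9511 = 20842/295 - 44072/9511 = 185227022/2805745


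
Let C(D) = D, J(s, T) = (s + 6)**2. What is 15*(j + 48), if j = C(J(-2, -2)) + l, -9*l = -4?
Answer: 2900/3 ≈ 966.67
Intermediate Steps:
J(s, T) = (6 + s)**2
l = 4/9 (l = -1/9*(-4) = 4/9 ≈ 0.44444)
j = 148/9 (j = (6 - 2)**2 + 4/9 = 4**2 + 4/9 = 16 + 4/9 = 148/9 ≈ 16.444)
15*(j + 48) = 15*(148/9 + 48) = 15*(580/9) = 2900/3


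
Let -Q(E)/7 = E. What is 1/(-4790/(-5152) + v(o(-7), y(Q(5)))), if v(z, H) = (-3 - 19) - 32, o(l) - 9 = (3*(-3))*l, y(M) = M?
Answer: -2576/136709 ≈ -0.018843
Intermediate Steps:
Q(E) = -7*E
o(l) = 9 - 9*l (o(l) = 9 + (3*(-3))*l = 9 - 9*l)
v(z, H) = -54 (v(z, H) = -22 - 32 = -54)
1/(-4790/(-5152) + v(o(-7), y(Q(5)))) = 1/(-4790/(-5152) - 54) = 1/(-4790*(-1/5152) - 54) = 1/(2395/2576 - 54) = 1/(-136709/2576) = -2576/136709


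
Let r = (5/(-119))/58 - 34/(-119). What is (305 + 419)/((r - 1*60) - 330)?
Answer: -713864/384259 ≈ -1.8578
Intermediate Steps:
r = 281/986 (r = (5*(-1/119))*(1/58) - 34*(-1/119) = -5/119*1/58 + 2/7 = -5/6902 + 2/7 = 281/986 ≈ 0.28499)
(305 + 419)/((r - 1*60) - 330) = (305 + 419)/((281/986 - 1*60) - 330) = 724/((281/986 - 60) - 330) = 724/(-58879/986 - 330) = 724/(-384259/986) = 724*(-986/384259) = -713864/384259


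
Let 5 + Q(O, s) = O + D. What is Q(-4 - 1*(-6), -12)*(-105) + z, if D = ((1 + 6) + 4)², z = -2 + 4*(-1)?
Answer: -12396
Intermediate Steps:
z = -6 (z = -2 - 4 = -6)
D = 121 (D = (7 + 4)² = 11² = 121)
Q(O, s) = 116 + O (Q(O, s) = -5 + (O + 121) = -5 + (121 + O) = 116 + O)
Q(-4 - 1*(-6), -12)*(-105) + z = (116 + (-4 - 1*(-6)))*(-105) - 6 = (116 + (-4 + 6))*(-105) - 6 = (116 + 2)*(-105) - 6 = 118*(-105) - 6 = -12390 - 6 = -12396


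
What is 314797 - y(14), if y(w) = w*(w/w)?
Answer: 314783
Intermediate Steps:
y(w) = w (y(w) = w*1 = w)
314797 - y(14) = 314797 - 1*14 = 314797 - 14 = 314783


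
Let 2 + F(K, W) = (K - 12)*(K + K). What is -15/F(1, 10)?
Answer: 5/8 ≈ 0.62500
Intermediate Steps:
F(K, W) = -2 + 2*K*(-12 + K) (F(K, W) = -2 + (K - 12)*(K + K) = -2 + (-12 + K)*(2*K) = -2 + 2*K*(-12 + K))
-15/F(1, 10) = -15/(-2 - 24*1 + 2*1**2) = -15/(-2 - 24 + 2*1) = -15/(-2 - 24 + 2) = -15/(-24) = -15*(-1/24) = 5/8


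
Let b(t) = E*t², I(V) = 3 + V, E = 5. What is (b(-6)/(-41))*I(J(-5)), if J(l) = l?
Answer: 360/41 ≈ 8.7805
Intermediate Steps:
b(t) = 5*t²
(b(-6)/(-41))*I(J(-5)) = ((5*(-6)²)/(-41))*(3 - 5) = ((5*36)*(-1/41))*(-2) = (180*(-1/41))*(-2) = -180/41*(-2) = 360/41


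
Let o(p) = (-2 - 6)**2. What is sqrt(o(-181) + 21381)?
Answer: sqrt(21445) ≈ 146.44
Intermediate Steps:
o(p) = 64 (o(p) = (-8)**2 = 64)
sqrt(o(-181) + 21381) = sqrt(64 + 21381) = sqrt(21445)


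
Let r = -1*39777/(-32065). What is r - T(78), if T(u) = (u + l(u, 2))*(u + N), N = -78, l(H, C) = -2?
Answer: 39777/32065 ≈ 1.2405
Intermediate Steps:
r = 39777/32065 (r = -39777*(-1/32065) = 39777/32065 ≈ 1.2405)
T(u) = (-78 + u)*(-2 + u) (T(u) = (u - 2)*(u - 78) = (-2 + u)*(-78 + u) = (-78 + u)*(-2 + u))
r - T(78) = 39777/32065 - (156 + 78**2 - 80*78) = 39777/32065 - (156 + 6084 - 6240) = 39777/32065 - 1*0 = 39777/32065 + 0 = 39777/32065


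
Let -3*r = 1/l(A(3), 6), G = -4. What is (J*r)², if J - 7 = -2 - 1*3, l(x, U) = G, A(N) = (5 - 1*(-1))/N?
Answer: 1/36 ≈ 0.027778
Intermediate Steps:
A(N) = 6/N (A(N) = (5 + 1)/N = 6/N)
l(x, U) = -4
r = 1/12 (r = -⅓/(-4) = -⅓*(-¼) = 1/12 ≈ 0.083333)
J = 2 (J = 7 + (-2 - 1*3) = 7 + (-2 - 3) = 7 - 5 = 2)
(J*r)² = (2*(1/12))² = (⅙)² = 1/36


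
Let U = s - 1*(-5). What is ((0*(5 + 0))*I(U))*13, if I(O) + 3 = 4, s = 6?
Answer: 0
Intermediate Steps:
U = 11 (U = 6 - 1*(-5) = 6 + 5 = 11)
I(O) = 1 (I(O) = -3 + 4 = 1)
((0*(5 + 0))*I(U))*13 = ((0*(5 + 0))*1)*13 = ((0*5)*1)*13 = (0*1)*13 = 0*13 = 0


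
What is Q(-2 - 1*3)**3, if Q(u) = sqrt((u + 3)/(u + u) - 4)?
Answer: -19*I*sqrt(95)/25 ≈ -7.4076*I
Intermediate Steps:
Q(u) = sqrt(-4 + (3 + u)/(2*u)) (Q(u) = sqrt((3 + u)/((2*u)) - 4) = sqrt((3 + u)*(1/(2*u)) - 4) = sqrt((3 + u)/(2*u) - 4) = sqrt(-4 + (3 + u)/(2*u)))
Q(-2 - 1*3)**3 = (sqrt(-14 + 6/(-2 - 1*3))/2)**3 = (sqrt(-14 + 6/(-2 - 3))/2)**3 = (sqrt(-14 + 6/(-5))/2)**3 = (sqrt(-14 + 6*(-1/5))/2)**3 = (sqrt(-14 - 6/5)/2)**3 = (sqrt(-76/5)/2)**3 = ((2*I*sqrt(95)/5)/2)**3 = (I*sqrt(95)/5)**3 = -19*I*sqrt(95)/25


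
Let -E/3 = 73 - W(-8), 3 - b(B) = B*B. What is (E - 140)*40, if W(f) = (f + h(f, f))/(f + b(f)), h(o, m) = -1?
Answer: -329920/23 ≈ -14344.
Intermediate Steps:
b(B) = 3 - B² (b(B) = 3 - B*B = 3 - B²)
W(f) = (-1 + f)/(3 + f - f²) (W(f) = (f - 1)/(f + (3 - f²)) = (-1 + f)/(3 + f - f²))
E = -5028/23 (E = -3*(73 - (-1 - 8)/(3 - 8 - 1*(-8)²)) = -3*(73 - (-9)/(3 - 8 - 1*64)) = -3*(73 - (-9)/(3 - 8 - 64)) = -3*(73 - (-9)/(-69)) = -3*(73 - (-1)*(-9)/69) = -3*(73 - 1*3/23) = -3*(73 - 3/23) = -3*1676/23 = -5028/23 ≈ -218.61)
(E - 140)*40 = (-5028/23 - 140)*40 = -8248/23*40 = -329920/23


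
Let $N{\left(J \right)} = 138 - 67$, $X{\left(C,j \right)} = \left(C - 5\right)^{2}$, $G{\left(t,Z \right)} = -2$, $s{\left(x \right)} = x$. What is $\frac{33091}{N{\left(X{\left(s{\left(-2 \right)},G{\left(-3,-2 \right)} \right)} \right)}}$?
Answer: $\frac{33091}{71} \approx 466.07$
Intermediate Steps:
$X{\left(C,j \right)} = \left(-5 + C\right)^{2}$
$N{\left(J \right)} = 71$ ($N{\left(J \right)} = 138 - 67 = 71$)
$\frac{33091}{N{\left(X{\left(s{\left(-2 \right)},G{\left(-3,-2 \right)} \right)} \right)}} = \frac{33091}{71}$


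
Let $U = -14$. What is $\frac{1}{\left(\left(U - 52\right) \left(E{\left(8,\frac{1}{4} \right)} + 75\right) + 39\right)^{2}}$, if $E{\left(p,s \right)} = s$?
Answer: $\frac{4}{97121025} \approx 4.1186 \cdot 10^{-8}$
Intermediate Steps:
$\frac{1}{\left(\left(U - 52\right) \left(E{\left(8,\frac{1}{4} \right)} + 75\right) + 39\right)^{2}} = \frac{1}{\left(\left(-14 - 52\right) \left(\frac{1}{4} + 75\right) + 39\right)^{2}} = \frac{1}{\left(- 66 \left(\frac{1}{4} + 75\right) + 39\right)^{2}} = \frac{1}{\left(\left(-66\right) \frac{301}{4} + 39\right)^{2}} = \frac{1}{\left(- \frac{9933}{2} + 39\right)^{2}} = \frac{1}{\left(- \frac{9855}{2}\right)^{2}} = \frac{1}{\frac{97121025}{4}} = \frac{4}{97121025}$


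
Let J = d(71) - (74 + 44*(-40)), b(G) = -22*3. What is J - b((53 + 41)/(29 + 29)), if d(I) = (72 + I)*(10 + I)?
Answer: 13335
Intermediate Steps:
d(I) = (10 + I)*(72 + I)
b(G) = -66
J = 13269 (J = (720 + 71**2 + 82*71) - (74 + 44*(-40)) = (720 + 5041 + 5822) - (74 - 1760) = 11583 - 1*(-1686) = 11583 + 1686 = 13269)
J - b((53 + 41)/(29 + 29)) = 13269 - 1*(-66) = 13269 + 66 = 13335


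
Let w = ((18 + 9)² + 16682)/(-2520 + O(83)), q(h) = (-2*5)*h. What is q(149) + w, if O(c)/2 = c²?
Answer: -16757009/11258 ≈ -1488.5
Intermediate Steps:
O(c) = 2*c²
q(h) = -10*h
w = 17411/11258 (w = ((18 + 9)² + 16682)/(-2520 + 2*83²) = (27² + 16682)/(-2520 + 2*6889) = (729 + 16682)/(-2520 + 13778) = 17411/11258 ≈ 1.5465)
q(149) + w = -10*149 + 17411/11258 = -1490 + 17411/11258 = -16757009/11258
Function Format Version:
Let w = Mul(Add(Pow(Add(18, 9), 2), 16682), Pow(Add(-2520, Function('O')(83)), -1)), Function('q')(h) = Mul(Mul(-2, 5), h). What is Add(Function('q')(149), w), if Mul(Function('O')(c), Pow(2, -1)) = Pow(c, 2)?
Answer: Rational(-16757009, 11258) ≈ -1488.5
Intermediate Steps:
Function('O')(c) = Mul(2, Pow(c, 2))
Function('q')(h) = Mul(-10, h)
w = Rational(17411, 11258) (w = Mul(Add(Pow(Add(18, 9), 2), 16682), Pow(Add(-2520, Mul(2, Pow(83, 2))), -1)) = Mul(Add(Pow(27, 2), 16682), Pow(Add(-2520, Mul(2, 6889)), -1)) = Mul(Add(729, 16682), Pow(Add(-2520, 13778), -1)) = Mul(17411, Pow(11258, -1)) = Mul(17411, Rational(1, 11258)) = Rational(17411, 11258) ≈ 1.5465)
Add(Function('q')(149), w) = Add(Mul(-10, 149), Rational(17411, 11258)) = Add(-1490, Rational(17411, 11258)) = Rational(-16757009, 11258)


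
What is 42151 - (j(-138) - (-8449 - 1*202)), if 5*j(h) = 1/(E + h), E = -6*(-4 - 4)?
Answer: 15075001/450 ≈ 33500.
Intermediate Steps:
E = 48 (E = -6*(-8) = 48)
j(h) = 1/(5*(48 + h))
42151 - (j(-138) - (-8449 - 1*202)) = 42151 - (1/(5*(48 - 138)) - (-8449 - 1*202)) = 42151 - ((1/5)/(-90) - (-8449 - 202)) = 42151 - ((1/5)*(-1/90) - 1*(-8651)) = 42151 - (-1/450 + 8651) = 42151 - 1*3892949/450 = 42151 - 3892949/450 = 15075001/450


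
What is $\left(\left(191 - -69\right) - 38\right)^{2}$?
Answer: $49284$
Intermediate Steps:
$\left(\left(191 - -69\right) - 38\right)^{2} = \left(\left(191 + 69\right) - 38\right)^{2} = \left(260 - 38\right)^{2} = 222^{2} = 49284$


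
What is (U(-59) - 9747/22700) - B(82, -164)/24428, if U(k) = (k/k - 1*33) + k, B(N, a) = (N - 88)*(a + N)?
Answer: -12677546929/138628900 ≈ -91.449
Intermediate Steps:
B(N, a) = (-88 + N)*(N + a)
U(k) = -32 + k (U(k) = (1 - 33) + k = -32 + k)
(U(-59) - 9747/22700) - B(82, -164)/24428 = ((-32 - 59) - 9747/22700) - (82² - 88*82 - 88*(-164) + 82*(-164))/24428 = (-91 - 9747*1/22700) - (6724 - 7216 + 14432 - 13448)/24428 = (-91 - 9747/22700) - 492/24428 = -2075447/22700 - 1*123/6107 = -2075447/22700 - 123/6107 = -12677546929/138628900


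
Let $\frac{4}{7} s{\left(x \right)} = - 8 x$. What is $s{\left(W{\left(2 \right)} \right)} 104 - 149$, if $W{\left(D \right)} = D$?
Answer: $-3061$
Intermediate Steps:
$s{\left(x \right)} = - 14 x$ ($s{\left(x \right)} = \frac{7 \left(- 8 x\right)}{4} = - 14 x$)
$s{\left(W{\left(2 \right)} \right)} 104 - 149 = \left(-14\right) 2 \cdot 104 - 149 = \left(-28\right) 104 - 149 = -2912 - 149 = -3061$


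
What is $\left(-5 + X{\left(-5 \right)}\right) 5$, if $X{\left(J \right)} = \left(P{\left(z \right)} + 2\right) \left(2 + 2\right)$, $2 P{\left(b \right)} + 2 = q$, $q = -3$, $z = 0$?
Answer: $-35$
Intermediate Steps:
$P{\left(b \right)} = - \frac{5}{2}$ ($P{\left(b \right)} = -1 + \frac{1}{2} \left(-3\right) = -1 - \frac{3}{2} = - \frac{5}{2}$)
$X{\left(J \right)} = -2$ ($X{\left(J \right)} = \left(- \frac{5}{2} + 2\right) \left(2 + 2\right) = \left(- \frac{1}{2}\right) 4 = -2$)
$\left(-5 + X{\left(-5 \right)}\right) 5 = \left(-5 - 2\right) 5 = \left(-7\right) 5 = -35$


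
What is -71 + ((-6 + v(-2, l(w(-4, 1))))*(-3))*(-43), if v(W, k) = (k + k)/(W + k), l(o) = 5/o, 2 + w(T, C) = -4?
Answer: -13075/17 ≈ -769.12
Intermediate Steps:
w(T, C) = -6 (w(T, C) = -2 - 4 = -6)
v(W, k) = 2*k/(W + k) (v(W, k) = (2*k)/(W + k) = 2*k/(W + k))
-71 + ((-6 + v(-2, l(w(-4, 1))))*(-3))*(-43) = -71 + ((-6 + 2*(5/(-6))/(-2 + 5/(-6)))*(-3))*(-43) = -71 + ((-6 + 2*(5*(-⅙))/(-2 + 5*(-⅙)))*(-3))*(-43) = -71 + ((-6 + 2*(-⅚)/(-2 - ⅚))*(-3))*(-43) = -71 + ((-6 + 2*(-⅚)/(-17/6))*(-3))*(-43) = -71 + ((-6 + 2*(-⅚)*(-6/17))*(-3))*(-43) = -71 + ((-6 + 10/17)*(-3))*(-43) = -71 - 92/17*(-3)*(-43) = -71 + (276/17)*(-43) = -71 - 11868/17 = -13075/17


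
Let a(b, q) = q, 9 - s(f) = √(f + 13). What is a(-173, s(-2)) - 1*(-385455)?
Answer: 385464 - √11 ≈ 3.8546e+5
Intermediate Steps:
s(f) = 9 - √(13 + f) (s(f) = 9 - √(f + 13) = 9 - √(13 + f))
a(-173, s(-2)) - 1*(-385455) = (9 - √(13 - 2)) - 1*(-385455) = (9 - √11) + 385455 = 385464 - √11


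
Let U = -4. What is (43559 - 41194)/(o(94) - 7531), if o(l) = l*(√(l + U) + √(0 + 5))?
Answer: 2365/(-7531 + 94*√5 + 282*√10) ≈ -0.36786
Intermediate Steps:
o(l) = l*(√5 + √(-4 + l)) (o(l) = l*(√(l - 4) + √(0 + 5)) = l*(√(-4 + l) + √5) = l*(√5 + √(-4 + l)))
(43559 - 41194)/(o(94) - 7531) = (43559 - 41194)/(94*(√5 + √(-4 + 94)) - 7531) = 2365/(94*(√5 + √90) - 7531) = 2365/(94*(√5 + 3*√10) - 7531) = 2365/((94*√5 + 282*√10) - 7531) = 2365/(-7531 + 94*√5 + 282*√10)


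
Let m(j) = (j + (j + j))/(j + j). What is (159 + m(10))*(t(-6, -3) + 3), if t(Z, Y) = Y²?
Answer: 1926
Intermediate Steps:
m(j) = 3/2 (m(j) = (j + 2*j)/((2*j)) = (3*j)*(1/(2*j)) = 3/2)
(159 + m(10))*(t(-6, -3) + 3) = (159 + 3/2)*((-3)² + 3) = 321*(9 + 3)/2 = (321/2)*12 = 1926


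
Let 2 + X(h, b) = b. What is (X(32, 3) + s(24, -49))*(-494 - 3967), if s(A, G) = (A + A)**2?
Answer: -10282605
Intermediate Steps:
X(h, b) = -2 + b
s(A, G) = 4*A**2 (s(A, G) = (2*A)**2 = 4*A**2)
(X(32, 3) + s(24, -49))*(-494 - 3967) = ((-2 + 3) + 4*24**2)*(-494 - 3967) = (1 + 4*576)*(-4461) = (1 + 2304)*(-4461) = 2305*(-4461) = -10282605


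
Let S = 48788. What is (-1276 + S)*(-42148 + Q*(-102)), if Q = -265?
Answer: -718286416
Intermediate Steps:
(-1276 + S)*(-42148 + Q*(-102)) = (-1276 + 48788)*(-42148 - 265*(-102)) = 47512*(-42148 + 27030) = 47512*(-15118) = -718286416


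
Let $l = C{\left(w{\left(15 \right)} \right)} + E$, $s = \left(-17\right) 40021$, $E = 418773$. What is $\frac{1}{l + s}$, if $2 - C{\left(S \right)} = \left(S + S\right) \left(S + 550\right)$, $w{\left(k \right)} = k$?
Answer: $- \frac{1}{278532} \approx -3.5903 \cdot 10^{-6}$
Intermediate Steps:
$s = -680357$
$C{\left(S \right)} = 2 - 2 S \left(550 + S\right)$ ($C{\left(S \right)} = 2 - \left(S + S\right) \left(S + 550\right) = 2 - 2 S \left(550 + S\right)$)
$l = 401825$ ($l = \left(2 - 16500 - 2 \cdot 15^{2}\right) + 418773 = \left(2 - 16500 - 450\right) + 418773 = -16948 + 418773 = 401825$)
$\frac{1}{l + s} = \frac{1}{401825 - 680357} = \frac{1}{-278532} = - \frac{1}{278532}$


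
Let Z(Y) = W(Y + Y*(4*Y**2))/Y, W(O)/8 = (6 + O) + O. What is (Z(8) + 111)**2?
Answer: 17884441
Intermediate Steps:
W(O) = 48 + 16*O (W(O) = 8*((6 + O) + O) = 8*(6 + 2*O) = 48 + 16*O)
Z(Y) = (48 + 16*Y + 64*Y**3)/Y (Z(Y) = (48 + 16*(Y + Y*(4*Y**2)))/Y = (48 + 16*(Y + 4*Y**3))/Y = (48 + (16*Y + 64*Y**3))/Y = (48 + 16*Y + 64*Y**3)/Y)
(Z(8) + 111)**2 = ((16 + 48/8 + 64*8**2) + 111)**2 = ((16 + 48*(1/8) + 64*64) + 111)**2 = ((16 + 6 + 4096) + 111)**2 = (4118 + 111)**2 = 4229**2 = 17884441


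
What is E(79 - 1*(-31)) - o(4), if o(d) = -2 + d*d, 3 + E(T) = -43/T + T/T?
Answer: -1803/110 ≈ -16.391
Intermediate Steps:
E(T) = -2 - 43/T (E(T) = -3 + (-43/T + T/T) = -3 + (-43/T + 1) = -3 + (1 - 43/T) = -2 - 43/T)
o(d) = -2 + d²
E(79 - 1*(-31)) - o(4) = (-2 - 43/(79 - 1*(-31))) - (-2 + 4²) = (-2 - 43/(79 + 31)) - (-2 + 16) = (-2 - 43/110) - 1*14 = (-2 - 43*1/110) - 14 = (-2 - 43/110) - 14 = -263/110 - 14 = -1803/110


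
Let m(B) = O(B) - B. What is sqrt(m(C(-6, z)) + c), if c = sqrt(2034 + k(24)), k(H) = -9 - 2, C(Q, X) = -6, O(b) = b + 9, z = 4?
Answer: sqrt(9 + 17*sqrt(7)) ≈ 7.3470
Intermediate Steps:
O(b) = 9 + b
k(H) = -11
c = 17*sqrt(7) (c = sqrt(2034 - 11) = sqrt(2023) = 17*sqrt(7) ≈ 44.978)
m(B) = 9 (m(B) = (9 + B) - B = 9)
sqrt(m(C(-6, z)) + c) = sqrt(9 + 17*sqrt(7))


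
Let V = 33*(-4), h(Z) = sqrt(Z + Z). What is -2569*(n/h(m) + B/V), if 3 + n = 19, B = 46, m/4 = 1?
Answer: 59087/66 - 10276*sqrt(2) ≈ -13637.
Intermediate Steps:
m = 4 (m = 4*1 = 4)
h(Z) = sqrt(2)*sqrt(Z) (h(Z) = sqrt(2*Z) = sqrt(2)*sqrt(Z))
V = -132
n = 16 (n = -3 + 19 = 16)
-2569*(n/h(m) + B/V) = -2569*(16/((sqrt(2)*sqrt(4))) + 46/(-132)) = -2569*(16/((sqrt(2)*2)) + 46*(-1/132)) = -2569*(16/((2*sqrt(2))) - 23/66) = -2569*(16*(sqrt(2)/4) - 23/66) = -2569*(4*sqrt(2) - 23/66) = -2569*(-23/66 + 4*sqrt(2)) = 59087/66 - 10276*sqrt(2)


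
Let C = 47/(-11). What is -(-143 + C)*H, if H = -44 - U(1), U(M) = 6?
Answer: -81000/11 ≈ -7363.6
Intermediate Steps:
C = -47/11 (C = 47*(-1/11) = -47/11 ≈ -4.2727)
H = -50 (H = -44 - 1*6 = -44 - 6 = -50)
-(-143 + C)*H = -(-143 - 47/11)*(-50) = -(-1620)*(-50)/11 = -1*81000/11 = -81000/11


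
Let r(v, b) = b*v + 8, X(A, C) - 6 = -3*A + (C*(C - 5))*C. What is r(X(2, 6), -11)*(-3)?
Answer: 1164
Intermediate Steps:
X(A, C) = 6 - 3*A + C**2*(-5 + C) (X(A, C) = 6 + (-3*A + (C*(C - 5))*C) = 6 + (-3*A + (C*(-5 + C))*C) = 6 + (-3*A + C**2*(-5 + C)) = 6 - 3*A + C**2*(-5 + C))
r(v, b) = 8 + b*v
r(X(2, 6), -11)*(-3) = (8 - 11*(6 + 6**3 - 5*6**2 - 3*2))*(-3) = (8 - 11*(6 + 216 - 5*36 - 6))*(-3) = (8 - 11*(6 + 216 - 180 - 6))*(-3) = (8 - 11*36)*(-3) = (8 - 396)*(-3) = -388*(-3) = 1164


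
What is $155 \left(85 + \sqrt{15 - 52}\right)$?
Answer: $13175 + 155 i \sqrt{37} \approx 13175.0 + 942.83 i$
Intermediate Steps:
$155 \left(85 + \sqrt{15 - 52}\right) = 155 \left(85 + \sqrt{-37}\right) = 155 \left(85 + i \sqrt{37}\right) = 13175 + 155 i \sqrt{37}$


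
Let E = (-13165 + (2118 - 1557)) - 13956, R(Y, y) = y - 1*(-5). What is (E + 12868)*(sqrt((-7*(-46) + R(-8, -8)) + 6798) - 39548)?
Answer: 541491216 - 13692*sqrt(7117) ≈ 5.4034e+8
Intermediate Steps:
R(Y, y) = 5 + y (R(Y, y) = y + 5 = 5 + y)
E = -26560 (E = (-13165 + 561) - 13956 = -12604 - 13956 = -26560)
(E + 12868)*(sqrt((-7*(-46) + R(-8, -8)) + 6798) - 39548) = (-26560 + 12868)*(sqrt((-7*(-46) + (5 - 8)) + 6798) - 39548) = -13692*(sqrt((322 - 3) + 6798) - 39548) = -13692*(sqrt(319 + 6798) - 39548) = -13692*(sqrt(7117) - 39548) = -13692*(-39548 + sqrt(7117)) = 541491216 - 13692*sqrt(7117)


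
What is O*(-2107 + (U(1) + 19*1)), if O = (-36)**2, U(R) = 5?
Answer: -2699568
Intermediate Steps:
O = 1296
O*(-2107 + (U(1) + 19*1)) = 1296*(-2107 + (5 + 19*1)) = 1296*(-2107 + (5 + 19)) = 1296*(-2107 + 24) = 1296*(-2083) = -2699568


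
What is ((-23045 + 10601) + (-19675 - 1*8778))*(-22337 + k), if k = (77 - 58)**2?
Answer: 898752472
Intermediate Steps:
k = 361 (k = 19**2 = 361)
((-23045 + 10601) + (-19675 - 1*8778))*(-22337 + k) = ((-23045 + 10601) + (-19675 - 1*8778))*(-22337 + 361) = (-12444 + (-19675 - 8778))*(-21976) = (-12444 - 28453)*(-21976) = -40897*(-21976) = 898752472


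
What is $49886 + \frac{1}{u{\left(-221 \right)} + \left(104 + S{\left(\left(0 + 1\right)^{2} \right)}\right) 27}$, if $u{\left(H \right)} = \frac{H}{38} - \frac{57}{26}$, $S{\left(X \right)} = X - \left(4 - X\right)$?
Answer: $\frac{33835678607}{678260} \approx 49886.0$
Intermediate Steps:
$S{\left(X \right)} = -4 + 2 X$ ($S{\left(X \right)} = X + \left(-4 + X\right) = -4 + 2 X$)
$u{\left(H \right)} = - \frac{57}{26} + \frac{H}{38}$ ($u{\left(H \right)} = H \frac{1}{38} - \frac{57}{26} = \frac{H}{38} - \frac{57}{26} = - \frac{57}{26} + \frac{H}{38}$)
$49886 + \frac{1}{u{\left(-221 \right)} + \left(104 + S{\left(\left(0 + 1\right)^{2} \right)}\right) 27} = 49886 + \frac{1}{\left(- \frac{57}{26} + \frac{1}{38} \left(-221\right)\right) + \left(104 - \left(4 - 2 \left(0 + 1\right)^{2}\right)\right) 27} = 49886 + \frac{1}{\left(- \frac{57}{26} - \frac{221}{38}\right) + \left(104 - \left(4 - 2 \cdot 1^{2}\right)\right) 27} = 49886 + \frac{1}{- \frac{1978}{247} + \left(104 + \left(-4 + 2 \cdot 1\right)\right) 27} = 49886 + \frac{1}{- \frac{1978}{247} + \left(104 + \left(-4 + 2\right)\right) 27} = 49886 + \frac{1}{- \frac{1978}{247} + \left(104 - 2\right) 27} = 49886 + \frac{1}{- \frac{1978}{247} + 102 \cdot 27} = 49886 + \frac{1}{- \frac{1978}{247} + 2754} = 49886 + \frac{1}{\frac{678260}{247}} = 49886 + \frac{247}{678260} = \frac{33835678607}{678260}$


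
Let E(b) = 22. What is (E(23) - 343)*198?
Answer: -63558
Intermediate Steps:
(E(23) - 343)*198 = (22 - 343)*198 = -321*198 = -63558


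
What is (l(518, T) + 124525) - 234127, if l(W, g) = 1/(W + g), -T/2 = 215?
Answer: -9644975/88 ≈ -1.0960e+5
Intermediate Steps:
T = -430 (T = -2*215 = -430)
(l(518, T) + 124525) - 234127 = (1/(518 - 430) + 124525) - 234127 = (1/88 + 124525) - 234127 = 10958201/88 - 234127 = -9644975/88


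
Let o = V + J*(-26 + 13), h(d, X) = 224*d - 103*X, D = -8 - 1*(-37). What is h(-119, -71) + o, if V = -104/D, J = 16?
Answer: -567083/29 ≈ -19555.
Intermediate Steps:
D = 29 (D = -8 + 37 = 29)
h(d, X) = -103*X + 224*d
V = -104/29 ≈ -3.5862
o = -6136/29 (o = -104/29 + 16*(-26 + 13) = -104/29 + 16*(-13) = -104/29 - 208 = -6136/29 ≈ -211.59)
h(-119, -71) + o = (-103*(-71) + 224*(-119)) - 6136/29 = (7313 - 26656) - 6136/29 = -19343 - 6136/29 = -567083/29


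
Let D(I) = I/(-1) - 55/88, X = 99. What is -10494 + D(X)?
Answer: -84749/8 ≈ -10594.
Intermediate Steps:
D(I) = -5/8 - I (D(I) = I*(-1) - 55*1/88 = -I - 5/8 = -5/8 - I)
-10494 + D(X) = -10494 + (-5/8 - 1*99) = -10494 + (-5/8 - 99) = -10494 - 797/8 = -84749/8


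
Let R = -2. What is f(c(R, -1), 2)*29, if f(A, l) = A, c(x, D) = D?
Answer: -29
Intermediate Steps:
f(c(R, -1), 2)*29 = -1*29 = -29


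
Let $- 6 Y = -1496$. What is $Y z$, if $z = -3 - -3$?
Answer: $0$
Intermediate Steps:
$Y = \frac{748}{3}$ ($Y = \left(- \frac{1}{6}\right) \left(-1496\right) = \frac{748}{3} \approx 249.33$)
$z = 0$ ($z = -3 + 3 = 0$)
$Y z = \frac{748}{3} \cdot 0 = 0$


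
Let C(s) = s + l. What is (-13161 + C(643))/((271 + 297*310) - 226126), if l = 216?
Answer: 12302/133785 ≈ 0.091954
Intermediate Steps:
C(s) = 216 + s (C(s) = s + 216 = 216 + s)
(-13161 + C(643))/((271 + 297*310) - 226126) = (-13161 + (216 + 643))/((271 + 297*310) - 226126) = (-13161 + 859)/((271 + 92070) - 226126) = -12302/(92341 - 226126) = -12302/(-133785) = -12302*(-1/133785) = 12302/133785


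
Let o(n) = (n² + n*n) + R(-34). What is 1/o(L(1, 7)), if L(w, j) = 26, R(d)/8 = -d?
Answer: 1/1624 ≈ 0.00061576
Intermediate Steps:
R(d) = -8*d (R(d) = 8*(-d) = -8*d)
o(n) = 272 + 2*n² (o(n) = (n² + n*n) - 8*(-34) = (n² + n²) + 272 = 2*n² + 272 = 272 + 2*n²)
1/o(L(1, 7)) = 1/(272 + 2*26²) = 1/(272 + 2*676) = 1/(272 + 1352) = 1/1624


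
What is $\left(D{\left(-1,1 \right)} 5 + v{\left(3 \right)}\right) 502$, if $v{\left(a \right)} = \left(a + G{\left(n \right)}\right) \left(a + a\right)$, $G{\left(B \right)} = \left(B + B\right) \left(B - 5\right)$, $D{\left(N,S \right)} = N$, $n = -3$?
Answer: $151102$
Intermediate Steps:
$G{\left(B \right)} = 2 B \left(-5 + B\right)$
$v{\left(a \right)} = 2 a \left(48 + a\right)$ ($v{\left(a \right)} = \left(a + 2 \left(-3\right) \left(-5 - 3\right)\right) \left(a + a\right) = \left(a + 2 \left(-3\right) \left(-8\right)\right) 2 a = \left(a + 48\right) 2 a = \left(48 + a\right) 2 a = 2 a \left(48 + a\right)$)
$\left(D{\left(-1,1 \right)} 5 + v{\left(3 \right)}\right) 502 = \left(\left(-1\right) 5 + 2 \cdot 3 \left(48 + 3\right)\right) 502 = \left(-5 + 2 \cdot 3 \cdot 51\right) 502 = \left(-5 + 306\right) 502 = 301 \cdot 502 = 151102$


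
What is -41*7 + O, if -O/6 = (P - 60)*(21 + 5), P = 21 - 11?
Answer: 7513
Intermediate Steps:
P = 10
O = 7800 (O = -6*(10 - 60)*(21 + 5) = -(-300)*26 = -6*(-1300) = 7800)
-41*7 + O = -41*7 + 7800 = -287 + 7800 = 7513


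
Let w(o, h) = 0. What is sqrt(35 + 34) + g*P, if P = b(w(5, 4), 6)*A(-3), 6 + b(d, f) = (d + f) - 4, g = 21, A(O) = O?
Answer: 252 + sqrt(69) ≈ 260.31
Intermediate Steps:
b(d, f) = -10 + d + f (b(d, f) = -6 + ((d + f) - 4) = -6 + (-4 + d + f) = -10 + d + f)
P = 12 (P = (-10 + 0 + 6)*(-3) = -4*(-3) = 12)
sqrt(35 + 34) + g*P = sqrt(35 + 34) + 21*12 = sqrt(69) + 252 = 252 + sqrt(69)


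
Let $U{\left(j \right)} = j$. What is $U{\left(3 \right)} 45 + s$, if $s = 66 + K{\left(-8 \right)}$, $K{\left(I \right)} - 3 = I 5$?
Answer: $164$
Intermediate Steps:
$K{\left(I \right)} = 3 + 5 I$ ($K{\left(I \right)} = 3 + I 5 = 3 + 5 I$)
$s = 29$ ($s = 66 + \left(3 + 5 \left(-8\right)\right) = 66 + \left(3 - 40\right) = 66 - 37 = 29$)
$U{\left(3 \right)} 45 + s = 3 \cdot 45 + 29 = 135 + 29 = 164$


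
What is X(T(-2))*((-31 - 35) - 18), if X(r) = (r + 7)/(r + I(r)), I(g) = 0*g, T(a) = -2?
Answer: 210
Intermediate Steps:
I(g) = 0
X(r) = (7 + r)/r (X(r) = (r + 7)/(r + 0) = (7 + r)/r)
X(T(-2))*((-31 - 35) - 18) = ((7 - 2)/(-2))*((-31 - 35) - 18) = (-½*5)*(-66 - 18) = -5/2*(-84) = 210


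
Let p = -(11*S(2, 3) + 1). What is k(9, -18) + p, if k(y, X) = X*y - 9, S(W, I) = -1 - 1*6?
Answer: -95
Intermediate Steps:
S(W, I) = -7 (S(W, I) = -1 - 6 = -7)
k(y, X) = -9 + X*y
p = 76 (p = -(11*(-7) + 1) = -(-77 + 1) = -1*(-76) = 76)
k(9, -18) + p = (-9 - 18*9) + 76 = (-9 - 162) + 76 = -171 + 76 = -95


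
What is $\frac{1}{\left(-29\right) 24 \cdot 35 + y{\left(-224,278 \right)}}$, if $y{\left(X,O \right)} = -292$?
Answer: $- \frac{1}{24652} \approx -4.0565 \cdot 10^{-5}$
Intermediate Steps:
$\frac{1}{\left(-29\right) 24 \cdot 35 + y{\left(-224,278 \right)}} = \frac{1}{\left(-29\right) 24 \cdot 35 - 292} = \frac{1}{\left(-696\right) 35 - 292} = \frac{1}{-24360 - 292} = \frac{1}{-24652} = - \frac{1}{24652}$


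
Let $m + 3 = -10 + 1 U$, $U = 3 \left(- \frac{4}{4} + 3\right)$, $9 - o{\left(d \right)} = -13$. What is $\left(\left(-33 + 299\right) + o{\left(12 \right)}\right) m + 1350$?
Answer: $-666$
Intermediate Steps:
$o{\left(d \right)} = 22$ ($o{\left(d \right)} = 9 - -13 = 9 + 13 = 22$)
$U = 6$ ($U = 3 \left(\left(-4\right) \frac{1}{4} + 3\right) = 3 \left(-1 + 3\right) = 3 \cdot 2 = 6$)
$m = -7$ ($m = -3 + \left(-10 + 1 \cdot 6\right) = -3 + \left(-10 + 6\right) = -3 - 4 = -7$)
$\left(\left(-33 + 299\right) + o{\left(12 \right)}\right) m + 1350 = \left(\left(-33 + 299\right) + 22\right) \left(-7\right) + 1350 = \left(266 + 22\right) \left(-7\right) + 1350 = 288 \left(-7\right) + 1350 = -2016 + 1350 = -666$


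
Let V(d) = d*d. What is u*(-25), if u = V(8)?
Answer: -1600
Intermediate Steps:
V(d) = d²
u = 64 (u = 8² = 64)
u*(-25) = 64*(-25) = -1600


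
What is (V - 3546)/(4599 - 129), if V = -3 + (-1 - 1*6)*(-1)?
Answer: -1771/2235 ≈ -0.79239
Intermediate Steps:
V = 4 (V = -3 + (-1 - 6)*(-1) = -3 - 7*(-1) = -3 + 7 = 4)
(V - 3546)/(4599 - 129) = (4 - 3546)/(4599 - 129) = -3542/4470 = -3542*1/4470 = -1771/2235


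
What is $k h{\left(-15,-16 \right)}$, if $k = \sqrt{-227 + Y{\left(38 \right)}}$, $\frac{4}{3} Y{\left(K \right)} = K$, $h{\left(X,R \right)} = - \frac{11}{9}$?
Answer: $- \frac{11 i \sqrt{794}}{18} \approx - 17.22 i$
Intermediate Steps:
$h{\left(X,R \right)} = - \frac{11}{9}$ ($h{\left(X,R \right)} = \left(-11\right) \frac{1}{9} = - \frac{11}{9}$)
$Y{\left(K \right)} = \frac{3 K}{4}$
$k = \frac{i \sqrt{794}}{2}$ ($k = \sqrt{-227 + \frac{3}{4} \cdot 38} = \sqrt{-227 + \frac{57}{2}} = \sqrt{- \frac{397}{2}} = \frac{i \sqrt{794}}{2} \approx 14.089 i$)
$k h{\left(-15,-16 \right)} = \frac{i \sqrt{794}}{2} \left(- \frac{11}{9}\right) = - \frac{11 i \sqrt{794}}{18}$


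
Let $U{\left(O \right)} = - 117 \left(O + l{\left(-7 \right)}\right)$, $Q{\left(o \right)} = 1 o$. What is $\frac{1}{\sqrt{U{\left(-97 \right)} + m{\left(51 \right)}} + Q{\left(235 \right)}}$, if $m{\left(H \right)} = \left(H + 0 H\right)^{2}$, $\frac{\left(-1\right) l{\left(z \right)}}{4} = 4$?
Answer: $\frac{235}{39403} - \frac{3 \sqrt{1758}}{39403} \approx 0.0027717$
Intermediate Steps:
$Q{\left(o \right)} = o$
$l{\left(z \right)} = -16$ ($l{\left(z \right)} = \left(-4\right) 4 = -16$)
$m{\left(H \right)} = H^{2}$ ($m{\left(H \right)} = \left(H + 0\right)^{2} = H^{2}$)
$U{\left(O \right)} = 1872 - 117 O$ ($U{\left(O \right)} = - 117 \left(O - 16\right) = - 117 \left(-16 + O\right) = 1872 - 117 O$)
$\frac{1}{\sqrt{U{\left(-97 \right)} + m{\left(51 \right)}} + Q{\left(235 \right)}} = \frac{1}{\sqrt{\left(1872 - -11349\right) + 51^{2}} + 235} = \frac{1}{\sqrt{\left(1872 + 11349\right) + 2601} + 235} = \frac{1}{\sqrt{13221 + 2601} + 235} = \frac{1}{\sqrt{15822} + 235} = \frac{1}{3 \sqrt{1758} + 235} = \frac{1}{235 + 3 \sqrt{1758}}$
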